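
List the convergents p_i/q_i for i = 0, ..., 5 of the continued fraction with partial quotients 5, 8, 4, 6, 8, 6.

Using the convergent recurrence p_i = a_i*p_{i-1} + p_{i-2}, q_i = a_i*q_{i-1} + q_{i-2} with p_{-2}=0, p_{-1}=1, q_{-2}=1, q_{-1}=0:
  i=0: a_0=5, p_0 = 5*1 + 0 = 5, q_0 = 5*0 + 1 = 1.
  i=1: a_1=8, p_1 = 8*5 + 1 = 41, q_1 = 8*1 + 0 = 8.
  i=2: a_2=4, p_2 = 4*41 + 5 = 169, q_2 = 4*8 + 1 = 33.
  i=3: a_3=6, p_3 = 6*169 + 41 = 1055, q_3 = 6*33 + 8 = 206.
  i=4: a_4=8, p_4 = 8*1055 + 169 = 8609, q_4 = 8*206 + 33 = 1681.
  i=5: a_5=6, p_5 = 6*8609 + 1055 = 52709, q_5 = 6*1681 + 206 = 10292.

5/1, 41/8, 169/33, 1055/206, 8609/1681, 52709/10292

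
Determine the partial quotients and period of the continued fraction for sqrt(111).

Write x_i = (sqrt(111) + m_i)/d_i with (m_0, d_0) = (0, 1). a_0 = floor(sqrt(111)) = 10, since 10^2 = 100 <= 111 < 121 = 11^2.
Iterate m_{i+1} = d_i*a_i - m_i, d_{i+1} = (111 - m_{i+1}^2)/d_i, a_{i+1} = floor((a_0 + m_{i+1})/d_{i+1}):
  m_1 = 1*10 - 0 = 10, d_1 = (111 - 10^2)/1 = 11/1 = 11, a_1 = floor((10 + 10)/11) = 1.
  m_2 = 11*1 - 10 = 1, d_2 = (111 - 1^2)/11 = 110/11 = 10, a_2 = floor((10 + 1)/10) = 1.
  m_3 = 10*1 - 1 = 9, d_3 = (111 - 9^2)/10 = 30/10 = 3, a_3 = floor((10 + 9)/3) = 6.
  m_4 = 3*6 - 9 = 9, d_4 = (111 - 9^2)/3 = 30/3 = 10, a_4 = floor((10 + 9)/10) = 1.
  m_5 = 10*1 - 9 = 1, d_5 = (111 - 1^2)/10 = 110/10 = 11, a_5 = floor((10 + 1)/11) = 1.
  m_6 = 11*1 - 1 = 10, d_6 = (111 - 10^2)/11 = 11/11 = 1, a_6 = floor((10 + 10)/1) = 20.
  m_7 = 1*20 - 10 = 10, d_7 = (111 - 10^2)/1 = 11/1 = 11: (m_7, d_7) = (m_1, d_1) = (10, 11), so from here the quotients repeat a_1, ..., a_6; the period length is 6.
Hence the expansion of sqrt(111) is a_0 = 10 followed by the repeating block 1, 1, 6, 1, 1, 20 (period 6).

[10; (1, 1, 6, 1, 1, 20)]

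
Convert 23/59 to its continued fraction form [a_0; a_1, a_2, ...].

[0; 2, 1, 1, 3, 3]

Run the Euclidean algorithm on 23 and 59; the successive quotients are the partial quotients a_0, a_1, ... (each step inverts the fractional part left over by the previous one):
  23 = 0*59 + 23, so a_0 = 0.
  59 = 2*23 + 13, so a_1 = 2.
  23 = 1*13 + 10, so a_2 = 1.
  13 = 1*10 + 3, so a_3 = 1.
  10 = 3*3 + 1, so a_4 = 3.
  3 = 3*1 + 0, so a_5 = 3.
The remainder reaches 0 after 6 divisions, so the expansion has 6 partial quotients, read off in order.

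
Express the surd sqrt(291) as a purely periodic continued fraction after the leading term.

[17; (17, 34)]

Write x_i = (sqrt(291) + m_i)/d_i with (m_0, d_0) = (0, 1). a_0 = floor(sqrt(291)) = 17, since 17^2 = 289 <= 291 < 324 = 18^2.
Iterate m_{i+1} = d_i*a_i - m_i, d_{i+1} = (291 - m_{i+1}^2)/d_i, a_{i+1} = floor((a_0 + m_{i+1})/d_{i+1}):
  m_1 = 1*17 - 0 = 17, d_1 = (291 - 17^2)/1 = 2/1 = 2, a_1 = floor((17 + 17)/2) = 17.
  m_2 = 2*17 - 17 = 17, d_2 = (291 - 17^2)/2 = 2/2 = 1, a_2 = floor((17 + 17)/1) = 34.
  m_3 = 1*34 - 17 = 17, d_3 = (291 - 17^2)/1 = 2/1 = 2: (m_3, d_3) = (m_1, d_1) = (17, 2), so from here the quotients repeat a_1, a_2; the period length is 2.
Hence the expansion of sqrt(291) is a_0 = 17 followed by the repeating block 17, 34 (period 2).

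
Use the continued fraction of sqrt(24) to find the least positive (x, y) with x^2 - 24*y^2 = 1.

(x, y) = (5, 1)

First expand sqrt(24) as a continued fraction. With x_i = (sqrt(24) + m_i)/d_i and (m_0, d_0) = (0, 1): a_0 = floor(sqrt(24)) = 4, since 4^2 = 16 <= 24 < 25 = 5^2.
Iterate m_{i+1} = d_i*a_i - m_i, d_{i+1} = (24 - m_{i+1}^2)/d_i, a_{i+1} = floor((a_0 + m_{i+1})/d_{i+1}):
  m_1 = 1*4 - 0 = 4, d_1 = (24 - 4^2)/1 = 8/1 = 8, a_1 = floor((4 + 4)/8) = 1.
  m_2 = 8*1 - 4 = 4, d_2 = (24 - 4^2)/8 = 8/8 = 1, a_2 = floor((4 + 4)/1) = 8.
  m_3 = 1*8 - 4 = 4, d_3 = (24 - 4^2)/1 = 8/1 = 8: (m_3, d_3) = (m_1, d_1) = (4, 8), so from here the quotients repeat a_1, a_2; the period length is 2.
So sqrt(24) = [4; (1, 8)] with period length k = 2.
k is even, so the fundamental solution of x^2 - 24y^2 = 1 is (p_{k-1}, q_{k-1}) = (p_1, q_1); compute convergents through index 1.
Convergents (p_i = a_i*p_{i-1} + p_{i-2}, q_i = a_i*q_{i-1} + q_{i-2} with p_{-2}=0, p_{-1}=1, q_{-2}=1, q_{-1}=0):
  i=0: a_0=4, p_0 = 4*1 + 0 = 4, q_0 = 4*0 + 1 = 1.
  i=1: a_1=1, p_1 = 1*4 + 1 = 5, q_1 = 1*1 + 0 = 1.
Check: 5^2 - 24*1^2 = 25 - 24 = 1, so (x, y) = (5, 1) solves the equation, and by the theorem it is the least positive solution.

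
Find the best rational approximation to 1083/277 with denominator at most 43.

43/11

Expand x = 1083/277 as a continued fraction with the Euclidean algorithm:
  1083 = 3*277 + 252, so a_0 = 3.
  277 = 1*252 + 25, so a_1 = 1.
  252 = 10*25 + 2, so a_2 = 10.
  25 = 12*2 + 1, so a_3 = 12.
  2 = 2*1 + 0, so a_4 = 2.
so x = [3; 1, 10, 12, 2].
Convergents (p_i = a_i*p_{i-1} + p_{i-2}, q_i = a_i*q_{i-1} + q_{i-2} with p_{-2}=0, p_{-1}=1, q_{-2}=1, q_{-1}=0), until the denominator exceeds 43:
  i=0: a_0=3, p_0 = 3*1 + 0 = 3, q_0 = 3*0 + 1 = 1.
  i=1: a_1=1, p_1 = 1*3 + 1 = 4, q_1 = 1*1 + 0 = 1.
  i=2: a_2=10, p_2 = 10*4 + 3 = 43, q_2 = 10*1 + 1 = 11.
  i=3: a_3=12, p_3 = 12*43 + 4 = 520, q_3 = 12*11 + 1 = 133.
q_3 = 133 > 43, so the last convergent with denominator <= 43 is p_2/q_2 = 43/11.
The closest fraction with denominator <= 43 is either p_2/q_2 or the intermediate fraction (k*p_2 + p_1)/(k*q_2 + q_1) with the largest k >= 1 whose denominator stays <= 43; these approach x as k grows, and every other convergent or intermediate fraction in range is farther away.
Largest k: floor((43 - q_1)/q_2) = floor((43 - 1)/11) = 3.
That gives (3*43 + 4)/(3*11 + 1) = 133/34.
Compare the errors: |x - 43/11| = |1083*11 - 43*277|/(277*11) = 2/3047, and |x - 133/34| = |1083*34 - 133*277|/(277*34) = 19/9418.
Cross-multiplying, 2*9418 = 18836 < 57893 = 19*3047, so 2/3047 is smaller: the convergent 43/11 is closer to x than 133/34.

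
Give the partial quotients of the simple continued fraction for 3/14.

[0; 4, 1, 2]

Run the Euclidean algorithm on 3 and 14; the successive quotients are the partial quotients a_0, a_1, ... (each step inverts the fractional part left over by the previous one):
  3 = 0*14 + 3, so a_0 = 0.
  14 = 4*3 + 2, so a_1 = 4.
  3 = 1*2 + 1, so a_2 = 1.
  2 = 2*1 + 0, so a_3 = 2.
The remainder reaches 0 after 4 divisions, so the expansion has 4 partial quotients, read off in order.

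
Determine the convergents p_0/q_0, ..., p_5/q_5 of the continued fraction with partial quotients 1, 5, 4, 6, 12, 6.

Using the convergent recurrence p_i = a_i*p_{i-1} + p_{i-2}, q_i = a_i*q_{i-1} + q_{i-2} with p_{-2}=0, p_{-1}=1, q_{-2}=1, q_{-1}=0:
  i=0: a_0=1, p_0 = 1*1 + 0 = 1, q_0 = 1*0 + 1 = 1.
  i=1: a_1=5, p_1 = 5*1 + 1 = 6, q_1 = 5*1 + 0 = 5.
  i=2: a_2=4, p_2 = 4*6 + 1 = 25, q_2 = 4*5 + 1 = 21.
  i=3: a_3=6, p_3 = 6*25 + 6 = 156, q_3 = 6*21 + 5 = 131.
  i=4: a_4=12, p_4 = 12*156 + 25 = 1897, q_4 = 12*131 + 21 = 1593.
  i=5: a_5=6, p_5 = 6*1897 + 156 = 11538, q_5 = 6*1593 + 131 = 9689.

1/1, 6/5, 25/21, 156/131, 1897/1593, 11538/9689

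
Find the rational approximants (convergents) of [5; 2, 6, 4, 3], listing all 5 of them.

Using the convergent recurrence p_i = a_i*p_{i-1} + p_{i-2}, q_i = a_i*q_{i-1} + q_{i-2} with p_{-2}=0, p_{-1}=1, q_{-2}=1, q_{-1}=0:
  i=0: a_0=5, p_0 = 5*1 + 0 = 5, q_0 = 5*0 + 1 = 1.
  i=1: a_1=2, p_1 = 2*5 + 1 = 11, q_1 = 2*1 + 0 = 2.
  i=2: a_2=6, p_2 = 6*11 + 5 = 71, q_2 = 6*2 + 1 = 13.
  i=3: a_3=4, p_3 = 4*71 + 11 = 295, q_3 = 4*13 + 2 = 54.
  i=4: a_4=3, p_4 = 3*295 + 71 = 956, q_4 = 3*54 + 13 = 175.

5/1, 11/2, 71/13, 295/54, 956/175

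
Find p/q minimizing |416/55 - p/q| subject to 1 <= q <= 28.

121/16

Expand x = 416/55 as a continued fraction with the Euclidean algorithm:
  416 = 7*55 + 31, so a_0 = 7.
  55 = 1*31 + 24, so a_1 = 1.
  31 = 1*24 + 7, so a_2 = 1.
  24 = 3*7 + 3, so a_3 = 3.
  7 = 2*3 + 1, so a_4 = 2.
  3 = 3*1 + 0, so a_5 = 3.
so x = [7; 1, 1, 3, 2, 3].
Convergents (p_i = a_i*p_{i-1} + p_{i-2}, q_i = a_i*q_{i-1} + q_{i-2} with p_{-2}=0, p_{-1}=1, q_{-2}=1, q_{-1}=0), until the denominator exceeds 28:
  i=0: a_0=7, p_0 = 7*1 + 0 = 7, q_0 = 7*0 + 1 = 1.
  i=1: a_1=1, p_1 = 1*7 + 1 = 8, q_1 = 1*1 + 0 = 1.
  i=2: a_2=1, p_2 = 1*8 + 7 = 15, q_2 = 1*1 + 1 = 2.
  i=3: a_3=3, p_3 = 3*15 + 8 = 53, q_3 = 3*2 + 1 = 7.
  i=4: a_4=2, p_4 = 2*53 + 15 = 121, q_4 = 2*7 + 2 = 16.
  i=5: a_5=3, p_5 = 3*121 + 53 = 416, q_5 = 3*16 + 7 = 55.
q_5 = 55 > 28, so the last convergent with denominator <= 28 is p_4/q_4 = 121/16.
The closest fraction with denominator <= 28 is either p_4/q_4 or the intermediate fraction (k*p_4 + p_3)/(k*q_4 + q_3) with the largest k >= 1 whose denominator stays <= 28; these approach x as k grows, and every other convergent or intermediate fraction in range is farther away.
Largest k: floor((28 - q_3)/q_4) = floor((28 - 7)/16) = 1.
That gives (1*121 + 53)/(1*16 + 7) = 174/23.
Compare the errors: |x - 121/16| = |416*16 - 121*55|/(55*16) = 1/880, and |x - 174/23| = |416*23 - 174*55|/(55*23) = 2/1265.
Cross-multiplying, 1*1265 = 1265 < 1760 = 2*880, so 1/880 is smaller: the convergent 121/16 is closer to x than 174/23.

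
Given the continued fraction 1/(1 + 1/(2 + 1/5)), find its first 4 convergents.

Using the convergent recurrence p_i = a_i*p_{i-1} + p_{i-2}, q_i = a_i*q_{i-1} + q_{i-2} with p_{-2}=0, p_{-1}=1, q_{-2}=1, q_{-1}=0:
  i=0: a_0=0, p_0 = 0*1 + 0 = 0, q_0 = 0*0 + 1 = 1.
  i=1: a_1=1, p_1 = 1*0 + 1 = 1, q_1 = 1*1 + 0 = 1.
  i=2: a_2=2, p_2 = 2*1 + 0 = 2, q_2 = 2*1 + 1 = 3.
  i=3: a_3=5, p_3 = 5*2 + 1 = 11, q_3 = 5*3 + 1 = 16.

0/1, 1/1, 2/3, 11/16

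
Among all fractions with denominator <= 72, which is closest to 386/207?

69/37

Expand x = 386/207 as a continued fraction with the Euclidean algorithm:
  386 = 1*207 + 179, so a_0 = 1.
  207 = 1*179 + 28, so a_1 = 1.
  179 = 6*28 + 11, so a_2 = 6.
  28 = 2*11 + 6, so a_3 = 2.
  11 = 1*6 + 5, so a_4 = 1.
  6 = 1*5 + 1, so a_5 = 1.
  5 = 5*1 + 0, so a_6 = 5.
so x = [1; 1, 6, 2, 1, 1, 5].
Convergents (p_i = a_i*p_{i-1} + p_{i-2}, q_i = a_i*q_{i-1} + q_{i-2} with p_{-2}=0, p_{-1}=1, q_{-2}=1, q_{-1}=0), until the denominator exceeds 72:
  i=0: a_0=1, p_0 = 1*1 + 0 = 1, q_0 = 1*0 + 1 = 1.
  i=1: a_1=1, p_1 = 1*1 + 1 = 2, q_1 = 1*1 + 0 = 1.
  i=2: a_2=6, p_2 = 6*2 + 1 = 13, q_2 = 6*1 + 1 = 7.
  i=3: a_3=2, p_3 = 2*13 + 2 = 28, q_3 = 2*7 + 1 = 15.
  i=4: a_4=1, p_4 = 1*28 + 13 = 41, q_4 = 1*15 + 7 = 22.
  i=5: a_5=1, p_5 = 1*41 + 28 = 69, q_5 = 1*22 + 15 = 37.
  i=6: a_6=5, p_6 = 5*69 + 41 = 386, q_6 = 5*37 + 22 = 207.
q_6 = 207 > 72, so the last convergent with denominator <= 72 is p_5/q_5 = 69/37.
The closest fraction with denominator <= 72 is either p_5/q_5 or the intermediate fraction (k*p_5 + p_4)/(k*q_5 + q_4) with the largest k >= 1 whose denominator stays <= 72; these approach x as k grows, and every other convergent or intermediate fraction in range is farther away.
Largest k: floor((72 - q_4)/q_5) = floor((72 - 22)/37) = 1.
That gives (1*69 + 41)/(1*37 + 22) = 110/59.
Compare the errors: |x - 69/37| = |386*37 - 69*207|/(207*37) = 1/7659, and |x - 110/59| = |386*59 - 110*207|/(207*59) = 4/12213.
Cross-multiplying, 1*12213 = 12213 < 30636 = 4*7659, so 1/7659 is smaller: the convergent 69/37 is closer to x than 110/59.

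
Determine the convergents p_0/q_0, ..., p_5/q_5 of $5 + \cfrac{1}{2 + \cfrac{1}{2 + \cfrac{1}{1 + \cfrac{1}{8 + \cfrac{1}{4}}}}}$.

Using the convergent recurrence p_i = a_i*p_{i-1} + p_{i-2}, q_i = a_i*q_{i-1} + q_{i-2} with p_{-2}=0, p_{-1}=1, q_{-2}=1, q_{-1}=0:
  i=0: a_0=5, p_0 = 5*1 + 0 = 5, q_0 = 5*0 + 1 = 1.
  i=1: a_1=2, p_1 = 2*5 + 1 = 11, q_1 = 2*1 + 0 = 2.
  i=2: a_2=2, p_2 = 2*11 + 5 = 27, q_2 = 2*2 + 1 = 5.
  i=3: a_3=1, p_3 = 1*27 + 11 = 38, q_3 = 1*5 + 2 = 7.
  i=4: a_4=8, p_4 = 8*38 + 27 = 331, q_4 = 8*7 + 5 = 61.
  i=5: a_5=4, p_5 = 4*331 + 38 = 1362, q_5 = 4*61 + 7 = 251.

5/1, 11/2, 27/5, 38/7, 331/61, 1362/251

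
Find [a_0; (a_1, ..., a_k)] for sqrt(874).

[29; (1, 1, 3, 2, 3, 1, 1, 58)]

Write x_i = (sqrt(874) + m_i)/d_i with (m_0, d_0) = (0, 1). a_0 = floor(sqrt(874)) = 29, since 29^2 = 841 <= 874 < 900 = 30^2.
Iterate m_{i+1} = d_i*a_i - m_i, d_{i+1} = (874 - m_{i+1}^2)/d_i, a_{i+1} = floor((a_0 + m_{i+1})/d_{i+1}):
  m_1 = 1*29 - 0 = 29, d_1 = (874 - 29^2)/1 = 33/1 = 33, a_1 = floor((29 + 29)/33) = 1.
  m_2 = 33*1 - 29 = 4, d_2 = (874 - 4^2)/33 = 858/33 = 26, a_2 = floor((29 + 4)/26) = 1.
  m_3 = 26*1 - 4 = 22, d_3 = (874 - 22^2)/26 = 390/26 = 15, a_3 = floor((29 + 22)/15) = 3.
  m_4 = 15*3 - 22 = 23, d_4 = (874 - 23^2)/15 = 345/15 = 23, a_4 = floor((29 + 23)/23) = 2.
  m_5 = 23*2 - 23 = 23, d_5 = (874 - 23^2)/23 = 345/23 = 15, a_5 = floor((29 + 23)/15) = 3.
  m_6 = 15*3 - 23 = 22, d_6 = (874 - 22^2)/15 = 390/15 = 26, a_6 = floor((29 + 22)/26) = 1.
  m_7 = 26*1 - 22 = 4, d_7 = (874 - 4^2)/26 = 858/26 = 33, a_7 = floor((29 + 4)/33) = 1.
  m_8 = 33*1 - 4 = 29, d_8 = (874 - 29^2)/33 = 33/33 = 1, a_8 = floor((29 + 29)/1) = 58.
  m_9 = 1*58 - 29 = 29, d_9 = (874 - 29^2)/1 = 33/1 = 33: (m_9, d_9) = (m_1, d_1) = (29, 33), so from here the quotients repeat a_1, ..., a_8; the period length is 8.
Hence the expansion of sqrt(874) is a_0 = 29 followed by the repeating block 1, 1, 3, 2, 3, 1, 1, 58 (period 8).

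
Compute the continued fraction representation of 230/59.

[3; 1, 8, 1, 5]

Run the Euclidean algorithm on 230 and 59; the successive quotients are the partial quotients a_0, a_1, ... (each step inverts the fractional part left over by the previous one):
  230 = 3*59 + 53, so a_0 = 3.
  59 = 1*53 + 6, so a_1 = 1.
  53 = 8*6 + 5, so a_2 = 8.
  6 = 1*5 + 1, so a_3 = 1.
  5 = 5*1 + 0, so a_4 = 5.
The remainder reaches 0 after 5 divisions, so the expansion has 5 partial quotients, read off in order.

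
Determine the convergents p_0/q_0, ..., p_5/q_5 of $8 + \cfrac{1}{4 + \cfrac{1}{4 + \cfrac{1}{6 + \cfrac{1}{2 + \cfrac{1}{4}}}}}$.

Using the convergent recurrence p_i = a_i*p_{i-1} + p_{i-2}, q_i = a_i*q_{i-1} + q_{i-2} with p_{-2}=0, p_{-1}=1, q_{-2}=1, q_{-1}=0:
  i=0: a_0=8, p_0 = 8*1 + 0 = 8, q_0 = 8*0 + 1 = 1.
  i=1: a_1=4, p_1 = 4*8 + 1 = 33, q_1 = 4*1 + 0 = 4.
  i=2: a_2=4, p_2 = 4*33 + 8 = 140, q_2 = 4*4 + 1 = 17.
  i=3: a_3=6, p_3 = 6*140 + 33 = 873, q_3 = 6*17 + 4 = 106.
  i=4: a_4=2, p_4 = 2*873 + 140 = 1886, q_4 = 2*106 + 17 = 229.
  i=5: a_5=4, p_5 = 4*1886 + 873 = 8417, q_5 = 4*229 + 106 = 1022.

8/1, 33/4, 140/17, 873/106, 1886/229, 8417/1022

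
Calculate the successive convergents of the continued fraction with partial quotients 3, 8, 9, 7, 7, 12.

Using the convergent recurrence p_i = a_i*p_{i-1} + p_{i-2}, q_i = a_i*q_{i-1} + q_{i-2} with p_{-2}=0, p_{-1}=1, q_{-2}=1, q_{-1}=0:
  i=0: a_0=3, p_0 = 3*1 + 0 = 3, q_0 = 3*0 + 1 = 1.
  i=1: a_1=8, p_1 = 8*3 + 1 = 25, q_1 = 8*1 + 0 = 8.
  i=2: a_2=9, p_2 = 9*25 + 3 = 228, q_2 = 9*8 + 1 = 73.
  i=3: a_3=7, p_3 = 7*228 + 25 = 1621, q_3 = 7*73 + 8 = 519.
  i=4: a_4=7, p_4 = 7*1621 + 228 = 11575, q_4 = 7*519 + 73 = 3706.
  i=5: a_5=12, p_5 = 12*11575 + 1621 = 140521, q_5 = 12*3706 + 519 = 44991.

3/1, 25/8, 228/73, 1621/519, 11575/3706, 140521/44991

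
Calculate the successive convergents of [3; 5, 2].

Using the convergent recurrence p_i = a_i*p_{i-1} + p_{i-2}, q_i = a_i*q_{i-1} + q_{i-2} with p_{-2}=0, p_{-1}=1, q_{-2}=1, q_{-1}=0:
  i=0: a_0=3, p_0 = 3*1 + 0 = 3, q_0 = 3*0 + 1 = 1.
  i=1: a_1=5, p_1 = 5*3 + 1 = 16, q_1 = 5*1 + 0 = 5.
  i=2: a_2=2, p_2 = 2*16 + 3 = 35, q_2 = 2*5 + 1 = 11.

3/1, 16/5, 35/11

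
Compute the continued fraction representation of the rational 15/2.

Run the Euclidean algorithm on 15 and 2; the successive quotients are the partial quotients a_0, a_1, ... (each step inverts the fractional part left over by the previous one):
  15 = 7*2 + 1, so a_0 = 7.
  2 = 2*1 + 0, so a_1 = 2.
The remainder reaches 0 after 2 divisions, so the expansion has 2 partial quotients, read off in order.

[7; 2]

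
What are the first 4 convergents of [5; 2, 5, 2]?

Using the convergent recurrence p_i = a_i*p_{i-1} + p_{i-2}, q_i = a_i*q_{i-1} + q_{i-2} with p_{-2}=0, p_{-1}=1, q_{-2}=1, q_{-1}=0:
  i=0: a_0=5, p_0 = 5*1 + 0 = 5, q_0 = 5*0 + 1 = 1.
  i=1: a_1=2, p_1 = 2*5 + 1 = 11, q_1 = 2*1 + 0 = 2.
  i=2: a_2=5, p_2 = 5*11 + 5 = 60, q_2 = 5*2 + 1 = 11.
  i=3: a_3=2, p_3 = 2*60 + 11 = 131, q_3 = 2*11 + 2 = 24.

5/1, 11/2, 60/11, 131/24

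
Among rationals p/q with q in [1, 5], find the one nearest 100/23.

13/3

Expand x = 100/23 as a continued fraction with the Euclidean algorithm:
  100 = 4*23 + 8, so a_0 = 4.
  23 = 2*8 + 7, so a_1 = 2.
  8 = 1*7 + 1, so a_2 = 1.
  7 = 7*1 + 0, so a_3 = 7.
so x = [4; 2, 1, 7].
Convergents (p_i = a_i*p_{i-1} + p_{i-2}, q_i = a_i*q_{i-1} + q_{i-2} with p_{-2}=0, p_{-1}=1, q_{-2}=1, q_{-1}=0), until the denominator exceeds 5:
  i=0: a_0=4, p_0 = 4*1 + 0 = 4, q_0 = 4*0 + 1 = 1.
  i=1: a_1=2, p_1 = 2*4 + 1 = 9, q_1 = 2*1 + 0 = 2.
  i=2: a_2=1, p_2 = 1*9 + 4 = 13, q_2 = 1*2 + 1 = 3.
  i=3: a_3=7, p_3 = 7*13 + 9 = 100, q_3 = 7*3 + 2 = 23.
q_3 = 23 > 5, so the last convergent with denominator <= 5 is p_2/q_2 = 13/3.
The closest fraction with denominator <= 5 is either p_2/q_2 or the intermediate fraction (k*p_2 + p_1)/(k*q_2 + q_1) with the largest k >= 1 whose denominator stays <= 5; these approach x as k grows, and every other convergent or intermediate fraction in range is farther away.
Largest k: floor((5 - q_1)/q_2) = floor((5 - 2)/3) = 1.
That gives (1*13 + 9)/(1*3 + 2) = 22/5.
Compare the errors: |x - 13/3| = |100*3 - 13*23|/(23*3) = 1/69, and |x - 22/5| = |100*5 - 22*23|/(23*5) = 6/115.
Cross-multiplying, 1*115 = 115 < 414 = 6*69, so 1/69 is smaller: the convergent 13/3 is closer to x than 22/5.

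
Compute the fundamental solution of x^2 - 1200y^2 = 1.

First expand sqrt(1200) as a continued fraction. With x_i = (sqrt(1200) + m_i)/d_i and (m_0, d_0) = (0, 1): a_0 = floor(sqrt(1200)) = 34, since 34^2 = 1156 <= 1200 < 1225 = 35^2.
Iterate m_{i+1} = d_i*a_i - m_i, d_{i+1} = (1200 - m_{i+1}^2)/d_i, a_{i+1} = floor((a_0 + m_{i+1})/d_{i+1}):
  m_1 = 1*34 - 0 = 34, d_1 = (1200 - 34^2)/1 = 44/1 = 44, a_1 = floor((34 + 34)/44) = 1.
  m_2 = 44*1 - 34 = 10, d_2 = (1200 - 10^2)/44 = 1100/44 = 25, a_2 = floor((34 + 10)/25) = 1.
  m_3 = 25*1 - 10 = 15, d_3 = (1200 - 15^2)/25 = 975/25 = 39, a_3 = floor((34 + 15)/39) = 1.
  m_4 = 39*1 - 15 = 24, d_4 = (1200 - 24^2)/39 = 624/39 = 16, a_4 = floor((34 + 24)/16) = 3.
  m_5 = 16*3 - 24 = 24, d_5 = (1200 - 24^2)/16 = 624/16 = 39, a_5 = floor((34 + 24)/39) = 1.
  m_6 = 39*1 - 24 = 15, d_6 = (1200 - 15^2)/39 = 975/39 = 25, a_6 = floor((34 + 15)/25) = 1.
  m_7 = 25*1 - 15 = 10, d_7 = (1200 - 10^2)/25 = 1100/25 = 44, a_7 = floor((34 + 10)/44) = 1.
  m_8 = 44*1 - 10 = 34, d_8 = (1200 - 34^2)/44 = 44/44 = 1, a_8 = floor((34 + 34)/1) = 68.
  m_9 = 1*68 - 34 = 34, d_9 = (1200 - 34^2)/1 = 44/1 = 44: (m_9, d_9) = (m_1, d_1) = (34, 44), so from here the quotients repeat a_1, ..., a_8; the period length is 8.
So sqrt(1200) = [34; (1, 1, 1, 3, 1, 1, 1, 68)] with period length k = 8.
k is even, so the fundamental solution of x^2 - 1200y^2 = 1 is (p_{k-1}, q_{k-1}) = (p_7, q_7); compute convergents through index 7.
Convergents (p_i = a_i*p_{i-1} + p_{i-2}, q_i = a_i*q_{i-1} + q_{i-2} with p_{-2}=0, p_{-1}=1, q_{-2}=1, q_{-1}=0):
  i=0: a_0=34, p_0 = 34*1 + 0 = 34, q_0 = 34*0 + 1 = 1.
  i=1: a_1=1, p_1 = 1*34 + 1 = 35, q_1 = 1*1 + 0 = 1.
  i=2: a_2=1, p_2 = 1*35 + 34 = 69, q_2 = 1*1 + 1 = 2.
  i=3: a_3=1, p_3 = 1*69 + 35 = 104, q_3 = 1*2 + 1 = 3.
  i=4: a_4=3, p_4 = 3*104 + 69 = 381, q_4 = 3*3 + 2 = 11.
  i=5: a_5=1, p_5 = 1*381 + 104 = 485, q_5 = 1*11 + 3 = 14.
  i=6: a_6=1, p_6 = 1*485 + 381 = 866, q_6 = 1*14 + 11 = 25.
  i=7: a_7=1, p_7 = 1*866 + 485 = 1351, q_7 = 1*25 + 14 = 39.
Check: 1351^2 - 1200*39^2 = 1825201 - 1825200 = 1, so (x, y) = (1351, 39) solves the equation, and by the theorem it is the least positive solution.

(x, y) = (1351, 39)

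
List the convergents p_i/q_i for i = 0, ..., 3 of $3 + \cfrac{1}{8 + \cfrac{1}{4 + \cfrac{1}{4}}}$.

3/1, 25/8, 103/33, 437/140

Using the convergent recurrence p_i = a_i*p_{i-1} + p_{i-2}, q_i = a_i*q_{i-1} + q_{i-2} with p_{-2}=0, p_{-1}=1, q_{-2}=1, q_{-1}=0:
  i=0: a_0=3, p_0 = 3*1 + 0 = 3, q_0 = 3*0 + 1 = 1.
  i=1: a_1=8, p_1 = 8*3 + 1 = 25, q_1 = 8*1 + 0 = 8.
  i=2: a_2=4, p_2 = 4*25 + 3 = 103, q_2 = 4*8 + 1 = 33.
  i=3: a_3=4, p_3 = 4*103 + 25 = 437, q_3 = 4*33 + 8 = 140.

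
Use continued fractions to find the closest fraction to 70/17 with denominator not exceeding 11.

37/9

Expand x = 70/17 as a continued fraction with the Euclidean algorithm:
  70 = 4*17 + 2, so a_0 = 4.
  17 = 8*2 + 1, so a_1 = 8.
  2 = 2*1 + 0, so a_2 = 2.
so x = [4; 8, 2].
Convergents (p_i = a_i*p_{i-1} + p_{i-2}, q_i = a_i*q_{i-1} + q_{i-2} with p_{-2}=0, p_{-1}=1, q_{-2}=1, q_{-1}=0), until the denominator exceeds 11:
  i=0: a_0=4, p_0 = 4*1 + 0 = 4, q_0 = 4*0 + 1 = 1.
  i=1: a_1=8, p_1 = 8*4 + 1 = 33, q_1 = 8*1 + 0 = 8.
  i=2: a_2=2, p_2 = 2*33 + 4 = 70, q_2 = 2*8 + 1 = 17.
q_2 = 17 > 11, so the last convergent with denominator <= 11 is p_1/q_1 = 33/8.
The closest fraction with denominator <= 11 is either p_1/q_1 or the intermediate fraction (k*p_1 + p_0)/(k*q_1 + q_0) with the largest k >= 1 whose denominator stays <= 11; these approach x as k grows, and every other convergent or intermediate fraction in range is farther away.
Largest k: floor((11 - q_0)/q_1) = floor((11 - 1)/8) = 1.
That gives (1*33 + 4)/(1*8 + 1) = 37/9.
Compare the errors: |x - 33/8| = |70*8 - 33*17|/(17*8) = 1/136, and |x - 37/9| = |70*9 - 37*17|/(17*9) = 1/153.
Cross-multiplying, 1*136 = 136 < 153 = 1*153, so 1/153 is smaller: the intermediate fraction 37/9 is closer to x than 33/8.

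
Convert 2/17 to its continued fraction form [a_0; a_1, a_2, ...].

[0; 8, 2]

Run the Euclidean algorithm on 2 and 17; the successive quotients are the partial quotients a_0, a_1, ... (each step inverts the fractional part left over by the previous one):
  2 = 0*17 + 2, so a_0 = 0.
  17 = 8*2 + 1, so a_1 = 8.
  2 = 2*1 + 0, so a_2 = 2.
The remainder reaches 0 after 3 divisions, so the expansion has 3 partial quotients, read off in order.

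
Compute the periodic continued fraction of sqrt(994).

[31; (1, 1, 8, 1, 1, 62)]

Write x_i = (sqrt(994) + m_i)/d_i with (m_0, d_0) = (0, 1). a_0 = floor(sqrt(994)) = 31, since 31^2 = 961 <= 994 < 1024 = 32^2.
Iterate m_{i+1} = d_i*a_i - m_i, d_{i+1} = (994 - m_{i+1}^2)/d_i, a_{i+1} = floor((a_0 + m_{i+1})/d_{i+1}):
  m_1 = 1*31 - 0 = 31, d_1 = (994 - 31^2)/1 = 33/1 = 33, a_1 = floor((31 + 31)/33) = 1.
  m_2 = 33*1 - 31 = 2, d_2 = (994 - 2^2)/33 = 990/33 = 30, a_2 = floor((31 + 2)/30) = 1.
  m_3 = 30*1 - 2 = 28, d_3 = (994 - 28^2)/30 = 210/30 = 7, a_3 = floor((31 + 28)/7) = 8.
  m_4 = 7*8 - 28 = 28, d_4 = (994 - 28^2)/7 = 210/7 = 30, a_4 = floor((31 + 28)/30) = 1.
  m_5 = 30*1 - 28 = 2, d_5 = (994 - 2^2)/30 = 990/30 = 33, a_5 = floor((31 + 2)/33) = 1.
  m_6 = 33*1 - 2 = 31, d_6 = (994 - 31^2)/33 = 33/33 = 1, a_6 = floor((31 + 31)/1) = 62.
  m_7 = 1*62 - 31 = 31, d_7 = (994 - 31^2)/1 = 33/1 = 33: (m_7, d_7) = (m_1, d_1) = (31, 33), so from here the quotients repeat a_1, ..., a_6; the period length is 6.
Hence the expansion of sqrt(994) is a_0 = 31 followed by the repeating block 1, 1, 8, 1, 1, 62 (period 6).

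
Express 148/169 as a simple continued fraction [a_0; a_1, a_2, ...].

[0; 1, 7, 21]

Run the Euclidean algorithm on 148 and 169; the successive quotients are the partial quotients a_0, a_1, ... (each step inverts the fractional part left over by the previous one):
  148 = 0*169 + 148, so a_0 = 0.
  169 = 1*148 + 21, so a_1 = 1.
  148 = 7*21 + 1, so a_2 = 7.
  21 = 21*1 + 0, so a_3 = 21.
The remainder reaches 0 after 4 divisions, so the expansion has 4 partial quotients, read off in order.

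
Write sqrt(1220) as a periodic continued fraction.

Write x_i = (sqrt(1220) + m_i)/d_i with (m_0, d_0) = (0, 1). a_0 = floor(sqrt(1220)) = 34, since 34^2 = 1156 <= 1220 < 1225 = 35^2.
Iterate m_{i+1} = d_i*a_i - m_i, d_{i+1} = (1220 - m_{i+1}^2)/d_i, a_{i+1} = floor((a_0 + m_{i+1})/d_{i+1}):
  m_1 = 1*34 - 0 = 34, d_1 = (1220 - 34^2)/1 = 64/1 = 64, a_1 = floor((34 + 34)/64) = 1.
  m_2 = 64*1 - 34 = 30, d_2 = (1220 - 30^2)/64 = 320/64 = 5, a_2 = floor((34 + 30)/5) = 12.
  m_3 = 5*12 - 30 = 30, d_3 = (1220 - 30^2)/5 = 320/5 = 64, a_3 = floor((34 + 30)/64) = 1.
  m_4 = 64*1 - 30 = 34, d_4 = (1220 - 34^2)/64 = 64/64 = 1, a_4 = floor((34 + 34)/1) = 68.
  m_5 = 1*68 - 34 = 34, d_5 = (1220 - 34^2)/1 = 64/1 = 64: (m_5, d_5) = (m_1, d_1) = (34, 64), so from here the quotients repeat a_1, ..., a_4; the period length is 4.
Hence the expansion of sqrt(1220) is a_0 = 34 followed by the repeating block 1, 12, 1, 68 (period 4).

[34; (1, 12, 1, 68)]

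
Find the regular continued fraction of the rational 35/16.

[2; 5, 3]

Run the Euclidean algorithm on 35 and 16; the successive quotients are the partial quotients a_0, a_1, ... (each step inverts the fractional part left over by the previous one):
  35 = 2*16 + 3, so a_0 = 2.
  16 = 5*3 + 1, so a_1 = 5.
  3 = 3*1 + 0, so a_2 = 3.
The remainder reaches 0 after 3 divisions, so the expansion has 3 partial quotients, read off in order.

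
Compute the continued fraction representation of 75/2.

[37; 2]

Run the Euclidean algorithm on 75 and 2; the successive quotients are the partial quotients a_0, a_1, ... (each step inverts the fractional part left over by the previous one):
  75 = 37*2 + 1, so a_0 = 37.
  2 = 2*1 + 0, so a_1 = 2.
The remainder reaches 0 after 2 divisions, so the expansion has 2 partial quotients, read off in order.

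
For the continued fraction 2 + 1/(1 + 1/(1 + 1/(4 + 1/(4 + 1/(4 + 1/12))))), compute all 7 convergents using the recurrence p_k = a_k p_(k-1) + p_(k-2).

Using the convergent recurrence p_i = a_i*p_{i-1} + p_{i-2}, q_i = a_i*q_{i-1} + q_{i-2} with p_{-2}=0, p_{-1}=1, q_{-2}=1, q_{-1}=0:
  i=0: a_0=2, p_0 = 2*1 + 0 = 2, q_0 = 2*0 + 1 = 1.
  i=1: a_1=1, p_1 = 1*2 + 1 = 3, q_1 = 1*1 + 0 = 1.
  i=2: a_2=1, p_2 = 1*3 + 2 = 5, q_2 = 1*1 + 1 = 2.
  i=3: a_3=4, p_3 = 4*5 + 3 = 23, q_3 = 4*2 + 1 = 9.
  i=4: a_4=4, p_4 = 4*23 + 5 = 97, q_4 = 4*9 + 2 = 38.
  i=5: a_5=4, p_5 = 4*97 + 23 = 411, q_5 = 4*38 + 9 = 161.
  i=6: a_6=12, p_6 = 12*411 + 97 = 5029, q_6 = 12*161 + 38 = 1970.

2/1, 3/1, 5/2, 23/9, 97/38, 411/161, 5029/1970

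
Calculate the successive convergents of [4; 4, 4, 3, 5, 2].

4/1, 17/4, 72/17, 233/55, 1237/292, 2707/639

Using the convergent recurrence p_i = a_i*p_{i-1} + p_{i-2}, q_i = a_i*q_{i-1} + q_{i-2} with p_{-2}=0, p_{-1}=1, q_{-2}=1, q_{-1}=0:
  i=0: a_0=4, p_0 = 4*1 + 0 = 4, q_0 = 4*0 + 1 = 1.
  i=1: a_1=4, p_1 = 4*4 + 1 = 17, q_1 = 4*1 + 0 = 4.
  i=2: a_2=4, p_2 = 4*17 + 4 = 72, q_2 = 4*4 + 1 = 17.
  i=3: a_3=3, p_3 = 3*72 + 17 = 233, q_3 = 3*17 + 4 = 55.
  i=4: a_4=5, p_4 = 5*233 + 72 = 1237, q_4 = 5*55 + 17 = 292.
  i=5: a_5=2, p_5 = 2*1237 + 233 = 2707, q_5 = 2*292 + 55 = 639.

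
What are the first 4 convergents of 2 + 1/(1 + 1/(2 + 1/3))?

2/1, 3/1, 8/3, 27/10

Using the convergent recurrence p_i = a_i*p_{i-1} + p_{i-2}, q_i = a_i*q_{i-1} + q_{i-2} with p_{-2}=0, p_{-1}=1, q_{-2}=1, q_{-1}=0:
  i=0: a_0=2, p_0 = 2*1 + 0 = 2, q_0 = 2*0 + 1 = 1.
  i=1: a_1=1, p_1 = 1*2 + 1 = 3, q_1 = 1*1 + 0 = 1.
  i=2: a_2=2, p_2 = 2*3 + 2 = 8, q_2 = 2*1 + 1 = 3.
  i=3: a_3=3, p_3 = 3*8 + 3 = 27, q_3 = 3*3 + 1 = 10.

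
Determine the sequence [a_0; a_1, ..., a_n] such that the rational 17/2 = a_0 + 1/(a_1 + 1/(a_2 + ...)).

[8; 2]

Run the Euclidean algorithm on 17 and 2; the successive quotients are the partial quotients a_0, a_1, ... (each step inverts the fractional part left over by the previous one):
  17 = 8*2 + 1, so a_0 = 8.
  2 = 2*1 + 0, so a_1 = 2.
The remainder reaches 0 after 2 divisions, so the expansion has 2 partial quotients, read off in order.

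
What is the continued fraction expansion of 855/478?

Run the Euclidean algorithm on 855 and 478; the successive quotients are the partial quotients a_0, a_1, ... (each step inverts the fractional part left over by the previous one):
  855 = 1*478 + 377, so a_0 = 1.
  478 = 1*377 + 101, so a_1 = 1.
  377 = 3*101 + 74, so a_2 = 3.
  101 = 1*74 + 27, so a_3 = 1.
  74 = 2*27 + 20, so a_4 = 2.
  27 = 1*20 + 7, so a_5 = 1.
  20 = 2*7 + 6, so a_6 = 2.
  7 = 1*6 + 1, so a_7 = 1.
  6 = 6*1 + 0, so a_8 = 6.
The remainder reaches 0 after 9 divisions, so the expansion has 9 partial quotients, read off in order.

[1; 1, 3, 1, 2, 1, 2, 1, 6]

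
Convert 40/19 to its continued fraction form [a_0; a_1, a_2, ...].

[2; 9, 2]

Run the Euclidean algorithm on 40 and 19; the successive quotients are the partial quotients a_0, a_1, ... (each step inverts the fractional part left over by the previous one):
  40 = 2*19 + 2, so a_0 = 2.
  19 = 9*2 + 1, so a_1 = 9.
  2 = 2*1 + 0, so a_2 = 2.
The remainder reaches 0 after 3 divisions, so the expansion has 3 partial quotients, read off in order.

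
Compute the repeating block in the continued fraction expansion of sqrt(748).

[27; (2, 1, 6, 5, 1, 12, 1, 5, 6, 1, 2, 54)]

Write x_i = (sqrt(748) + m_i)/d_i with (m_0, d_0) = (0, 1). a_0 = floor(sqrt(748)) = 27, since 27^2 = 729 <= 748 < 784 = 28^2.
Iterate m_{i+1} = d_i*a_i - m_i, d_{i+1} = (748 - m_{i+1}^2)/d_i, a_{i+1} = floor((a_0 + m_{i+1})/d_{i+1}):
  m_1 = 1*27 - 0 = 27, d_1 = (748 - 27^2)/1 = 19/1 = 19, a_1 = floor((27 + 27)/19) = 2.
  m_2 = 19*2 - 27 = 11, d_2 = (748 - 11^2)/19 = 627/19 = 33, a_2 = floor((27 + 11)/33) = 1.
  m_3 = 33*1 - 11 = 22, d_3 = (748 - 22^2)/33 = 264/33 = 8, a_3 = floor((27 + 22)/8) = 6.
  m_4 = 8*6 - 22 = 26, d_4 = (748 - 26^2)/8 = 72/8 = 9, a_4 = floor((27 + 26)/9) = 5.
  m_5 = 9*5 - 26 = 19, d_5 = (748 - 19^2)/9 = 387/9 = 43, a_5 = floor((27 + 19)/43) = 1.
  m_6 = 43*1 - 19 = 24, d_6 = (748 - 24^2)/43 = 172/43 = 4, a_6 = floor((27 + 24)/4) = 12.
  m_7 = 4*12 - 24 = 24, d_7 = (748 - 24^2)/4 = 172/4 = 43, a_7 = floor((27 + 24)/43) = 1.
  m_8 = 43*1 - 24 = 19, d_8 = (748 - 19^2)/43 = 387/43 = 9, a_8 = floor((27 + 19)/9) = 5.
  m_9 = 9*5 - 19 = 26, d_9 = (748 - 26^2)/9 = 72/9 = 8, a_9 = floor((27 + 26)/8) = 6.
  m_10 = 8*6 - 26 = 22, d_10 = (748 - 22^2)/8 = 264/8 = 33, a_10 = floor((27 + 22)/33) = 1.
  m_11 = 33*1 - 22 = 11, d_11 = (748 - 11^2)/33 = 627/33 = 19, a_11 = floor((27 + 11)/19) = 2.
  m_12 = 19*2 - 11 = 27, d_12 = (748 - 27^2)/19 = 19/19 = 1, a_12 = floor((27 + 27)/1) = 54.
  m_13 = 1*54 - 27 = 27, d_13 = (748 - 27^2)/1 = 19/1 = 19: (m_13, d_13) = (m_1, d_1) = (27, 19), so from here the quotients repeat a_1, ..., a_12; the period length is 12.
Hence the expansion of sqrt(748) is a_0 = 27 followed by the repeating block 2, 1, 6, 5, 1, 12, 1, 5, 6, 1, 2, 54 (period 12).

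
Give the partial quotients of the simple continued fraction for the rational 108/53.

Run the Euclidean algorithm on 108 and 53; the successive quotients are the partial quotients a_0, a_1, ... (each step inverts the fractional part left over by the previous one):
  108 = 2*53 + 2, so a_0 = 2.
  53 = 26*2 + 1, so a_1 = 26.
  2 = 2*1 + 0, so a_2 = 2.
The remainder reaches 0 after 3 divisions, so the expansion has 3 partial quotients, read off in order.

[2; 26, 2]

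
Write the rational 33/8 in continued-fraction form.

[4; 8]

Run the Euclidean algorithm on 33 and 8; the successive quotients are the partial quotients a_0, a_1, ... (each step inverts the fractional part left over by the previous one):
  33 = 4*8 + 1, so a_0 = 4.
  8 = 8*1 + 0, so a_1 = 8.
The remainder reaches 0 after 2 divisions, so the expansion has 2 partial quotients, read off in order.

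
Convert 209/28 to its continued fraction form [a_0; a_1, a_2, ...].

[7; 2, 6, 2]

Run the Euclidean algorithm on 209 and 28; the successive quotients are the partial quotients a_0, a_1, ... (each step inverts the fractional part left over by the previous one):
  209 = 7*28 + 13, so a_0 = 7.
  28 = 2*13 + 2, so a_1 = 2.
  13 = 6*2 + 1, so a_2 = 6.
  2 = 2*1 + 0, so a_3 = 2.
The remainder reaches 0 after 4 divisions, so the expansion has 4 partial quotients, read off in order.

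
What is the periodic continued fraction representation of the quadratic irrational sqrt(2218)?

Write x_i = (sqrt(2218) + m_i)/d_i with (m_0, d_0) = (0, 1). a_0 = floor(sqrt(2218)) = 47, since 47^2 = 2209 <= 2218 < 2304 = 48^2.
Iterate m_{i+1} = d_i*a_i - m_i, d_{i+1} = (2218 - m_{i+1}^2)/d_i, a_{i+1} = floor((a_0 + m_{i+1})/d_{i+1}):
  m_1 = 1*47 - 0 = 47, d_1 = (2218 - 47^2)/1 = 9/1 = 9, a_1 = floor((47 + 47)/9) = 10.
  m_2 = 9*10 - 47 = 43, d_2 = (2218 - 43^2)/9 = 369/9 = 41, a_2 = floor((47 + 43)/41) = 2.
  m_3 = 41*2 - 43 = 39, d_3 = (2218 - 39^2)/41 = 697/41 = 17, a_3 = floor((47 + 39)/17) = 5.
  m_4 = 17*5 - 39 = 46, d_4 = (2218 - 46^2)/17 = 102/17 = 6, a_4 = floor((47 + 46)/6) = 15.
  m_5 = 6*15 - 46 = 44, d_5 = (2218 - 44^2)/6 = 282/6 = 47, a_5 = floor((47 + 44)/47) = 1.
  m_6 = 47*1 - 44 = 3, d_6 = (2218 - 3^2)/47 = 2209/47 = 47, a_6 = floor((47 + 3)/47) = 1.
  m_7 = 47*1 - 3 = 44, d_7 = (2218 - 44^2)/47 = 282/47 = 6, a_7 = floor((47 + 44)/6) = 15.
  m_8 = 6*15 - 44 = 46, d_8 = (2218 - 46^2)/6 = 102/6 = 17, a_8 = floor((47 + 46)/17) = 5.
  m_9 = 17*5 - 46 = 39, d_9 = (2218 - 39^2)/17 = 697/17 = 41, a_9 = floor((47 + 39)/41) = 2.
  m_10 = 41*2 - 39 = 43, d_10 = (2218 - 43^2)/41 = 369/41 = 9, a_10 = floor((47 + 43)/9) = 10.
  m_11 = 9*10 - 43 = 47, d_11 = (2218 - 47^2)/9 = 9/9 = 1, a_11 = floor((47 + 47)/1) = 94.
  m_12 = 1*94 - 47 = 47, d_12 = (2218 - 47^2)/1 = 9/1 = 9: (m_12, d_12) = (m_1, d_1) = (47, 9), so from here the quotients repeat a_1, ..., a_11; the period length is 11.
Hence the expansion of sqrt(2218) is a_0 = 47 followed by the repeating block 10, 2, 5, 15, 1, 1, 15, 5, 2, 10, 94 (period 11).

[47; (10, 2, 5, 15, 1, 1, 15, 5, 2, 10, 94)]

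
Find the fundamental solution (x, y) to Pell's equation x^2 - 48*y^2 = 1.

First expand sqrt(48) as a continued fraction. With x_i = (sqrt(48) + m_i)/d_i and (m_0, d_0) = (0, 1): a_0 = floor(sqrt(48)) = 6, since 6^2 = 36 <= 48 < 49 = 7^2.
Iterate m_{i+1} = d_i*a_i - m_i, d_{i+1} = (48 - m_{i+1}^2)/d_i, a_{i+1} = floor((a_0 + m_{i+1})/d_{i+1}):
  m_1 = 1*6 - 0 = 6, d_1 = (48 - 6^2)/1 = 12/1 = 12, a_1 = floor((6 + 6)/12) = 1.
  m_2 = 12*1 - 6 = 6, d_2 = (48 - 6^2)/12 = 12/12 = 1, a_2 = floor((6 + 6)/1) = 12.
  m_3 = 1*12 - 6 = 6, d_3 = (48 - 6^2)/1 = 12/1 = 12: (m_3, d_3) = (m_1, d_1) = (6, 12), so from here the quotients repeat a_1, a_2; the period length is 2.
So sqrt(48) = [6; (1, 12)] with period length k = 2.
k is even, so the fundamental solution of x^2 - 48y^2 = 1 is (p_{k-1}, q_{k-1}) = (p_1, q_1); compute convergents through index 1.
Convergents (p_i = a_i*p_{i-1} + p_{i-2}, q_i = a_i*q_{i-1} + q_{i-2} with p_{-2}=0, p_{-1}=1, q_{-2}=1, q_{-1}=0):
  i=0: a_0=6, p_0 = 6*1 + 0 = 6, q_0 = 6*0 + 1 = 1.
  i=1: a_1=1, p_1 = 1*6 + 1 = 7, q_1 = 1*1 + 0 = 1.
Check: 7^2 - 48*1^2 = 49 - 48 = 1, so (x, y) = (7, 1) solves the equation, and by the theorem it is the least positive solution.

(x, y) = (7, 1)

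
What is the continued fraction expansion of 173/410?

[0; 2, 2, 1, 2, 2, 1, 2, 2]

Run the Euclidean algorithm on 173 and 410; the successive quotients are the partial quotients a_0, a_1, ... (each step inverts the fractional part left over by the previous one):
  173 = 0*410 + 173, so a_0 = 0.
  410 = 2*173 + 64, so a_1 = 2.
  173 = 2*64 + 45, so a_2 = 2.
  64 = 1*45 + 19, so a_3 = 1.
  45 = 2*19 + 7, so a_4 = 2.
  19 = 2*7 + 5, so a_5 = 2.
  7 = 1*5 + 2, so a_6 = 1.
  5 = 2*2 + 1, so a_7 = 2.
  2 = 2*1 + 0, so a_8 = 2.
The remainder reaches 0 after 9 divisions, so the expansion has 9 partial quotients, read off in order.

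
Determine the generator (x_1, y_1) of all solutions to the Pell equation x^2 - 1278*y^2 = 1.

(x, y) = (143, 4)

First expand sqrt(1278) as a continued fraction. With x_i = (sqrt(1278) + m_i)/d_i and (m_0, d_0) = (0, 1): a_0 = floor(sqrt(1278)) = 35, since 35^2 = 1225 <= 1278 < 1296 = 36^2.
Iterate m_{i+1} = d_i*a_i - m_i, d_{i+1} = (1278 - m_{i+1}^2)/d_i, a_{i+1} = floor((a_0 + m_{i+1})/d_{i+1}):
  m_1 = 1*35 - 0 = 35, d_1 = (1278 - 35^2)/1 = 53/1 = 53, a_1 = floor((35 + 35)/53) = 1.
  m_2 = 53*1 - 35 = 18, d_2 = (1278 - 18^2)/53 = 954/53 = 18, a_2 = floor((35 + 18)/18) = 2.
  m_3 = 18*2 - 18 = 18, d_3 = (1278 - 18^2)/18 = 954/18 = 53, a_3 = floor((35 + 18)/53) = 1.
  m_4 = 53*1 - 18 = 35, d_4 = (1278 - 35^2)/53 = 53/53 = 1, a_4 = floor((35 + 35)/1) = 70.
  m_5 = 1*70 - 35 = 35, d_5 = (1278 - 35^2)/1 = 53/1 = 53: (m_5, d_5) = (m_1, d_1) = (35, 53), so from here the quotients repeat a_1, ..., a_4; the period length is 4.
So sqrt(1278) = [35; (1, 2, 1, 70)] with period length k = 4.
k is even, so the fundamental solution of x^2 - 1278y^2 = 1 is (p_{k-1}, q_{k-1}) = (p_3, q_3); compute convergents through index 3.
Convergents (p_i = a_i*p_{i-1} + p_{i-2}, q_i = a_i*q_{i-1} + q_{i-2} with p_{-2}=0, p_{-1}=1, q_{-2}=1, q_{-1}=0):
  i=0: a_0=35, p_0 = 35*1 + 0 = 35, q_0 = 35*0 + 1 = 1.
  i=1: a_1=1, p_1 = 1*35 + 1 = 36, q_1 = 1*1 + 0 = 1.
  i=2: a_2=2, p_2 = 2*36 + 35 = 107, q_2 = 2*1 + 1 = 3.
  i=3: a_3=1, p_3 = 1*107 + 36 = 143, q_3 = 1*3 + 1 = 4.
Check: 143^2 - 1278*4^2 = 20449 - 20448 = 1, so (x, y) = (143, 4) solves the equation, and by the theorem it is the least positive solution.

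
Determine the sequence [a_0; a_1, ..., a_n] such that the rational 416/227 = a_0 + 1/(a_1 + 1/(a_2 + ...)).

Run the Euclidean algorithm on 416 and 227; the successive quotients are the partial quotients a_0, a_1, ... (each step inverts the fractional part left over by the previous one):
  416 = 1*227 + 189, so a_0 = 1.
  227 = 1*189 + 38, so a_1 = 1.
  189 = 4*38 + 37, so a_2 = 4.
  38 = 1*37 + 1, so a_3 = 1.
  37 = 37*1 + 0, so a_4 = 37.
The remainder reaches 0 after 5 divisions, so the expansion has 5 partial quotients, read off in order.

[1; 1, 4, 1, 37]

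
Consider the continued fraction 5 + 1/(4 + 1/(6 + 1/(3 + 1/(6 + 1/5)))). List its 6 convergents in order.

5/1, 21/4, 131/25, 414/79, 2615/499, 13489/2574

Using the convergent recurrence p_i = a_i*p_{i-1} + p_{i-2}, q_i = a_i*q_{i-1} + q_{i-2} with p_{-2}=0, p_{-1}=1, q_{-2}=1, q_{-1}=0:
  i=0: a_0=5, p_0 = 5*1 + 0 = 5, q_0 = 5*0 + 1 = 1.
  i=1: a_1=4, p_1 = 4*5 + 1 = 21, q_1 = 4*1 + 0 = 4.
  i=2: a_2=6, p_2 = 6*21 + 5 = 131, q_2 = 6*4 + 1 = 25.
  i=3: a_3=3, p_3 = 3*131 + 21 = 414, q_3 = 3*25 + 4 = 79.
  i=4: a_4=6, p_4 = 6*414 + 131 = 2615, q_4 = 6*79 + 25 = 499.
  i=5: a_5=5, p_5 = 5*2615 + 414 = 13489, q_5 = 5*499 + 79 = 2574.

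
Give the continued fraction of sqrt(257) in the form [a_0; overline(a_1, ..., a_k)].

Write x_i = (sqrt(257) + m_i)/d_i with (m_0, d_0) = (0, 1). a_0 = floor(sqrt(257)) = 16, since 16^2 = 256 <= 257 < 289 = 17^2.
Iterate m_{i+1} = d_i*a_i - m_i, d_{i+1} = (257 - m_{i+1}^2)/d_i, a_{i+1} = floor((a_0 + m_{i+1})/d_{i+1}):
  m_1 = 1*16 - 0 = 16, d_1 = (257 - 16^2)/1 = 1/1 = 1, a_1 = floor((16 + 16)/1) = 32.
  m_2 = 1*32 - 16 = 16, d_2 = (257 - 16^2)/1 = 1/1 = 1: (m_2, d_2) = (m_1, d_1) = (16, 1), so from here the quotient a_1 repeats; the period length is 1.
Hence the expansion of sqrt(257) is a_0 = 16 followed by the repeating block 32 (period 1).

[16; overline(32)]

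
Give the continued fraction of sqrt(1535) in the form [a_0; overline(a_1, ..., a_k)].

Write x_i = (sqrt(1535) + m_i)/d_i with (m_0, d_0) = (0, 1). a_0 = floor(sqrt(1535)) = 39, since 39^2 = 1521 <= 1535 < 1600 = 40^2.
Iterate m_{i+1} = d_i*a_i - m_i, d_{i+1} = (1535 - m_{i+1}^2)/d_i, a_{i+1} = floor((a_0 + m_{i+1})/d_{i+1}):
  m_1 = 1*39 - 0 = 39, d_1 = (1535 - 39^2)/1 = 14/1 = 14, a_1 = floor((39 + 39)/14) = 5.
  m_2 = 14*5 - 39 = 31, d_2 = (1535 - 31^2)/14 = 574/14 = 41, a_2 = floor((39 + 31)/41) = 1.
  m_3 = 41*1 - 31 = 10, d_3 = (1535 - 10^2)/41 = 1435/41 = 35, a_3 = floor((39 + 10)/35) = 1.
  m_4 = 35*1 - 10 = 25, d_4 = (1535 - 25^2)/35 = 910/35 = 26, a_4 = floor((39 + 25)/26) = 2.
  m_5 = 26*2 - 25 = 27, d_5 = (1535 - 27^2)/26 = 806/26 = 31, a_5 = floor((39 + 27)/31) = 2.
  m_6 = 31*2 - 27 = 35, d_6 = (1535 - 35^2)/31 = 310/31 = 10, a_6 = floor((39 + 35)/10) = 7.
  m_7 = 10*7 - 35 = 35, d_7 = (1535 - 35^2)/10 = 310/10 = 31, a_7 = floor((39 + 35)/31) = 2.
  m_8 = 31*2 - 35 = 27, d_8 = (1535 - 27^2)/31 = 806/31 = 26, a_8 = floor((39 + 27)/26) = 2.
  m_9 = 26*2 - 27 = 25, d_9 = (1535 - 25^2)/26 = 910/26 = 35, a_9 = floor((39 + 25)/35) = 1.
  m_10 = 35*1 - 25 = 10, d_10 = (1535 - 10^2)/35 = 1435/35 = 41, a_10 = floor((39 + 10)/41) = 1.
  m_11 = 41*1 - 10 = 31, d_11 = (1535 - 31^2)/41 = 574/41 = 14, a_11 = floor((39 + 31)/14) = 5.
  m_12 = 14*5 - 31 = 39, d_12 = (1535 - 39^2)/14 = 14/14 = 1, a_12 = floor((39 + 39)/1) = 78.
  m_13 = 1*78 - 39 = 39, d_13 = (1535 - 39^2)/1 = 14/1 = 14: (m_13, d_13) = (m_1, d_1) = (39, 14), so from here the quotients repeat a_1, ..., a_12; the period length is 12.
Hence the expansion of sqrt(1535) is a_0 = 39 followed by the repeating block 5, 1, 1, 2, 2, 7, 2, 2, 1, 1, 5, 78 (period 12).

[39; overline(5, 1, 1, 2, 2, 7, 2, 2, 1, 1, 5, 78)]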